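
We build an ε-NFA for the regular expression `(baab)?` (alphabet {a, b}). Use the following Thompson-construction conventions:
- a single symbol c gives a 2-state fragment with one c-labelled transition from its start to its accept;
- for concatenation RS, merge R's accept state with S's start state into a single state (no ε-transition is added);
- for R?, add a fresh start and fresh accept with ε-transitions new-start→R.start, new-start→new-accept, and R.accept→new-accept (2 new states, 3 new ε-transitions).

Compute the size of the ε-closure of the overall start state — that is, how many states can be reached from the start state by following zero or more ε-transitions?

Work bottom-up. For each fragment F, track |ε-closure(F.start)| and whether F's accept lies in that closure (i.e. whether F accepts ε). A single-symbol fragment has closure size 1 and does not accept ε.
  baab : same as the first factor's closure: C = 1
  (baab)? : new start has ε-edges to the inner start and to the new accept, so C = 2 + 1 = 3

3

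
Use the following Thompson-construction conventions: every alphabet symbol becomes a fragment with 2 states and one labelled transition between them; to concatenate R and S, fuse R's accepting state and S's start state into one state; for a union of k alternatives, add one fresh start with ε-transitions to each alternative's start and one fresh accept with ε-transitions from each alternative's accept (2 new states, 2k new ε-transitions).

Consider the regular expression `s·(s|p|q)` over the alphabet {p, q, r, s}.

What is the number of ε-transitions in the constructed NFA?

6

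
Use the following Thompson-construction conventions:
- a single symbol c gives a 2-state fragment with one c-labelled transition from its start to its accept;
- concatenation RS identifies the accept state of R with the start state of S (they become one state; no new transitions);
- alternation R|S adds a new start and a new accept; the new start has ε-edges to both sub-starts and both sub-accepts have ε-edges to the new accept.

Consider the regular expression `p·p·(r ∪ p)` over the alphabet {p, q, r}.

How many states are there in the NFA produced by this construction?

8

Bottom-up over the parse tree:
Each of the 4 symbol leaves contributes a 2-state fragment.
  r ∪ p : 6 states
  p·p·(r ∪ p) : 8 states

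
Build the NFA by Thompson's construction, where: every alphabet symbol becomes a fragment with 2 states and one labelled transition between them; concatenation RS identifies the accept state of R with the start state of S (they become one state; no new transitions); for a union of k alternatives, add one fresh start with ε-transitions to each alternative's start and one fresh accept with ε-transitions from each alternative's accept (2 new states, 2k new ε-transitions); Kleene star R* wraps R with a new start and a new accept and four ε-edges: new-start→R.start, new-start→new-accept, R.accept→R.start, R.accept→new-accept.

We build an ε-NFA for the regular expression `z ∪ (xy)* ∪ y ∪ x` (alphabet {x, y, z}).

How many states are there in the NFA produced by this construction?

13

By structural recursion:
Each of the 5 symbol leaves contributes a 2-state fragment.
  xy = 3 states
  (xy)* = 5 states
  z ∪ (xy)* ∪ y ∪ x = 13 states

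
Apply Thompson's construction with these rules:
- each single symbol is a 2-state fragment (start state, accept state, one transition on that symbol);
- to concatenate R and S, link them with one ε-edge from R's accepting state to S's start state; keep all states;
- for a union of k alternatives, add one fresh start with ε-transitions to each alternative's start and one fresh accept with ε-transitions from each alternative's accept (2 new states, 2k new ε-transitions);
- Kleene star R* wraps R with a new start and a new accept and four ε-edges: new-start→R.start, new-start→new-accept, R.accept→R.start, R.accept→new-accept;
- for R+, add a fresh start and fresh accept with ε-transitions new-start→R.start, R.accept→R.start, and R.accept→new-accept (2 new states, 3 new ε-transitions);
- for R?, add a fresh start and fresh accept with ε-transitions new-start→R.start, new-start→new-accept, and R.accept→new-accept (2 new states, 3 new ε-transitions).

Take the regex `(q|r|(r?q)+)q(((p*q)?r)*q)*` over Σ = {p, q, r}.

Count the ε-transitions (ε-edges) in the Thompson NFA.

Bottom-up over the parse tree:
Each of the 9 symbol leaves contributes 0 ε-transitions.
  r? : 3 ε-transitions
  r?q : 4 ε-transitions
  (r?q)+ : 7 ε-transitions
  q|r|(r?q)+ : 13 ε-transitions
  p* : 4 ε-transitions
  p*q : 5 ε-transitions
  (p*q)? : 8 ε-transitions
  (p*q)?r : 9 ε-transitions
  ((p*q)?r)* : 13 ε-transitions
  ((p*q)?r)*q : 14 ε-transitions
  (((p*q)?r)*q)* : 18 ε-transitions
  (q|r|(r?q)+)q(((p*q)?r)*q)* : 33 ε-transitions

33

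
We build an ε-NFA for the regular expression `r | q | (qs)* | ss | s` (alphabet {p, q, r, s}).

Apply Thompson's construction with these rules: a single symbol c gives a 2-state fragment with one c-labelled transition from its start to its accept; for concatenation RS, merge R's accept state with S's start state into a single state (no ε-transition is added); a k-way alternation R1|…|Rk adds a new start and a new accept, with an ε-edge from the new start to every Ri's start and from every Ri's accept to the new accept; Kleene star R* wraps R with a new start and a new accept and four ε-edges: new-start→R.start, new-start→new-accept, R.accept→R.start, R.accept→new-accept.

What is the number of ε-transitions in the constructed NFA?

Building bottom-up:
Each of the 7 symbol leaves contributes 0 ε-transitions.
  qs → 0 ε-transitions
  (qs)* → 4 ε-transitions
  ss → 0 ε-transitions
  r | q | (qs)* | ss | s → 14 ε-transitions

14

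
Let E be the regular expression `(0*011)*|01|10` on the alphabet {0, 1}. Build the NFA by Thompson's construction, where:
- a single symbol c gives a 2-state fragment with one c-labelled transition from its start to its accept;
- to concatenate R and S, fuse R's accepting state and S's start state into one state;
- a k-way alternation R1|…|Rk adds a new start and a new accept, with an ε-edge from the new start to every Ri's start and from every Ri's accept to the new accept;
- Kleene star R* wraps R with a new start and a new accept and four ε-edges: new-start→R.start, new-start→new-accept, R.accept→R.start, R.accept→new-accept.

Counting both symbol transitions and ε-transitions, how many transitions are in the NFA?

Building bottom-up:
Each of the 8 symbol leaves contributes 1 transition (1 symbol, 0 ε).
  0* = 5 transitions (1 symbol, 4 ε)
  0*011 = 8 transitions (4 symbol, 4 ε)
  (0*011)* = 12 transitions (4 symbol, 8 ε)
  01 = 2 transitions (2 symbol, 0 ε)
  10 = 2 transitions (2 symbol, 0 ε)
  (0*011)*|01|10 = 22 transitions (8 symbol, 14 ε)

22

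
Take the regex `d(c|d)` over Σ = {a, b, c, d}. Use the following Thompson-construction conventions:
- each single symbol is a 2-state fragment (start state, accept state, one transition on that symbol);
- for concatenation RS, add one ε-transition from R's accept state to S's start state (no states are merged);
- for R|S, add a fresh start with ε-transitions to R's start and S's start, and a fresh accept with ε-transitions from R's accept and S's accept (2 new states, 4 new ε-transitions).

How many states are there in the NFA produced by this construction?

8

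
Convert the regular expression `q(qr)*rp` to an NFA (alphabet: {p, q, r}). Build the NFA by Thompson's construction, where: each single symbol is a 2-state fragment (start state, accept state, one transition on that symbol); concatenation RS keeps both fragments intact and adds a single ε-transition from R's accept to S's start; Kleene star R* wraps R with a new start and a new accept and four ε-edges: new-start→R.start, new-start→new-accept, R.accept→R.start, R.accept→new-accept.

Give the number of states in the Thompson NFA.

Recursing over subexpressions:
Each of the 5 symbol leaves contributes a 2-state fragment.
  qr — 4 states
  (qr)* — 6 states
  q(qr)*rp — 12 states

12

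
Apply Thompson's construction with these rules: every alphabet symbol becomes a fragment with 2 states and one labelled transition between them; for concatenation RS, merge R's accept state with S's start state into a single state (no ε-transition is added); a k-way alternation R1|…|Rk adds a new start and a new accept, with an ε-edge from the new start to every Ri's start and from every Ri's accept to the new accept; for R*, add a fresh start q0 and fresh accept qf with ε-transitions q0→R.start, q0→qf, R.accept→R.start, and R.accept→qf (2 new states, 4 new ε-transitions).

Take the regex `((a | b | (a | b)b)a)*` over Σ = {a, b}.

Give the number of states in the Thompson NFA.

16

Per subexpression:
Each of the 6 symbol leaves contributes a 2-state fragment.
  a | b — 6 states
  (a | b)b — 7 states
  a | b | (a | b)b — 13 states
  (a | b | (a | b)b)a — 14 states
  ((a | b | (a | b)b)a)* — 16 states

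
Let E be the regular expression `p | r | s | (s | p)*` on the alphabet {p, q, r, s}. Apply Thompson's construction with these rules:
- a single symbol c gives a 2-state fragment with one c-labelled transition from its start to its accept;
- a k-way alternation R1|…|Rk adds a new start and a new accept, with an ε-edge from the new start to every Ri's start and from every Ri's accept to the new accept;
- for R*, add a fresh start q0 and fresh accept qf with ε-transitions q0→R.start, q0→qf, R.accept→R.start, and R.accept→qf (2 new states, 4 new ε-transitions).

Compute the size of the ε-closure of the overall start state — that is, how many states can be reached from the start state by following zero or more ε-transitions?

Work bottom-up. For each fragment F, track |ε-closure(F.start)| and whether F's accept lies in that closure (i.e. whether F accepts ε). A single-symbol fragment has closure size 1 and does not accept ε.
  s | p : new start ε-reaches every alternative's start; none of them accept ε, so the new accept is not reached: C = 1 + 1 + 1 = 3
  (s | p)* : C = 1 (new start) + 3 (body) + 1 (new accept) = 5
  p | r | s | (s | p)* : new start ε-reaches every alternative's start; at least one alternative accepts ε, so the union's new accept is reached too: C = 1 + 1 + 1 + 1 + 5 + 1 = 10

10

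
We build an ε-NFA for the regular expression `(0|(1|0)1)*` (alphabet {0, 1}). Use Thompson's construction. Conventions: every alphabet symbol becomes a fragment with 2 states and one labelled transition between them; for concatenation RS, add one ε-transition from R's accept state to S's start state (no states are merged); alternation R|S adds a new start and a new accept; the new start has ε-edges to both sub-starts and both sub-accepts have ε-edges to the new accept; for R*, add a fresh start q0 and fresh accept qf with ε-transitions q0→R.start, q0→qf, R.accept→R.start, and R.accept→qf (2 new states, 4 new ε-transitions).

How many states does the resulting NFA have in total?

14

Per subexpression:
Each of the 4 symbol leaves contributes a 2-state fragment.
  1|0 = 6 states
  (1|0)1 = 8 states
  0|(1|0)1 = 12 states
  (0|(1|0)1)* = 14 states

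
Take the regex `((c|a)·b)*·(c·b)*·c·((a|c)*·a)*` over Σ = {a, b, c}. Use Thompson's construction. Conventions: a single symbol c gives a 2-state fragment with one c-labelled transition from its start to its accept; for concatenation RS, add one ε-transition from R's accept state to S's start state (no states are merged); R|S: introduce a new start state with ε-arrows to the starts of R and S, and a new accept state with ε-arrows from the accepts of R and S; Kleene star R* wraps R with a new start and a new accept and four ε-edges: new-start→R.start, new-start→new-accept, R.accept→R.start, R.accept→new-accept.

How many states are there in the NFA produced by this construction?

Recursing over subexpressions:
Each of the 9 symbol leaves contributes a 2-state fragment.
  c|a : 6 states
  (c|a)·b : 8 states
  ((c|a)·b)* : 10 states
  c·b : 4 states
  (c·b)* : 6 states
  a|c : 6 states
  (a|c)* : 8 states
  (a|c)*·a : 10 states
  ((a|c)*·a)* : 12 states
  ((c|a)·b)*·(c·b)*·c·((a|c)*·a)* : 30 states

30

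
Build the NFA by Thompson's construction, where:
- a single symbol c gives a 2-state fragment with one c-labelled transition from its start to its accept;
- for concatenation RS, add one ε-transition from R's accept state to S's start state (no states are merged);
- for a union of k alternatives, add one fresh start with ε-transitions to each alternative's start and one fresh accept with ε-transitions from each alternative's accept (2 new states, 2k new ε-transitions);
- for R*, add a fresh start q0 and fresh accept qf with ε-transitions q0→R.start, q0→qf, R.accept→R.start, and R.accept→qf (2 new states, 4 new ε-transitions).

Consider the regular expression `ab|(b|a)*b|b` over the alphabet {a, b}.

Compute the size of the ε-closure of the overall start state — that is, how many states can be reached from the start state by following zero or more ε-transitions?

Work bottom-up. For each fragment F, track |ε-closure(F.start)| and whether F's accept lies in that closure (i.e. whether F accepts ε). A single-symbol fragment has closure size 1 and does not accept ε.
  ab : |closure| equals the left operand's closure size = 1 (its accept is not ε-reachable, so the closure stops there)
  b|a : new start ε-reaches every alternative's start; none of them accept ε, so the new accept is not reached: |closure| = 1 + 1 + 1 = 3
  (b|a)* : new start has ε-edges to the inner start and to the new accept, so |closure| = 2 + 3 = 5
  (b|a)*b : the left operand accepts ε, so the closure extends into the next operand (via the concat ε-link); |closure| = 5 + 1 = 6
  ab|(b|a)*b|b : new start ε-reaches every alternative's start; none of them accept ε, so the new accept is not reached: |closure| = 1 + 1 + 6 + 1 = 9

9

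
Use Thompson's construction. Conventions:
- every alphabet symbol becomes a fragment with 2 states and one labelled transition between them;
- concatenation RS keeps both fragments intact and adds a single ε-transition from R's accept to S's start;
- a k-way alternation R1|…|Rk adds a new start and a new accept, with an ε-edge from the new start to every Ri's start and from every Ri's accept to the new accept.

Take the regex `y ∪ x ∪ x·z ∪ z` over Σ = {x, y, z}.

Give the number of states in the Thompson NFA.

12

Building bottom-up:
Each of the 5 symbol leaves contributes a 2-state fragment.
  x·z : 4 states
  y ∪ x ∪ x·z ∪ z : 12 states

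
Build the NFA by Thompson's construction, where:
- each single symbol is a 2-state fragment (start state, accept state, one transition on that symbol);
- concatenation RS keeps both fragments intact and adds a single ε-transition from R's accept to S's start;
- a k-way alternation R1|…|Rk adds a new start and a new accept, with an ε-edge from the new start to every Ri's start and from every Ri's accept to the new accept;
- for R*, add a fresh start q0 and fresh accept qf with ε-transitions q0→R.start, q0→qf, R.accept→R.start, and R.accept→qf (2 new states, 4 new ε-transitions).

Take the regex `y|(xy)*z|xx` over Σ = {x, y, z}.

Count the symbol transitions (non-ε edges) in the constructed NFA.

Recursing over subexpressions:
Each of the 6 symbol leaves contributes exactly 1 symbol transition.
  xy = 2 symbol transitions
  (xy)* = 2 symbol transitions
  (xy)*z = 3 symbol transitions
  xx = 2 symbol transitions
  y|(xy)*z|xx = 6 symbol transitions

6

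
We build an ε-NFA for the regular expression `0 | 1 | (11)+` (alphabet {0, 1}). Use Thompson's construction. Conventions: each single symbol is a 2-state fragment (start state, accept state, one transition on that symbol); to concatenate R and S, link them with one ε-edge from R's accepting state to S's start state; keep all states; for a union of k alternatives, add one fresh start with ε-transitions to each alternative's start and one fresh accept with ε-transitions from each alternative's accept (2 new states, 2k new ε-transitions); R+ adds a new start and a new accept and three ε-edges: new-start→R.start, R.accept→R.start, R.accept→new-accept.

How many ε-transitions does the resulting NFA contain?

10

Building bottom-up:
Each of the 4 symbol leaves contributes 0 ε-transitions.
  11 → 1 ε-transition
  (11)+ → 4 ε-transitions
  0 | 1 | (11)+ → 10 ε-transitions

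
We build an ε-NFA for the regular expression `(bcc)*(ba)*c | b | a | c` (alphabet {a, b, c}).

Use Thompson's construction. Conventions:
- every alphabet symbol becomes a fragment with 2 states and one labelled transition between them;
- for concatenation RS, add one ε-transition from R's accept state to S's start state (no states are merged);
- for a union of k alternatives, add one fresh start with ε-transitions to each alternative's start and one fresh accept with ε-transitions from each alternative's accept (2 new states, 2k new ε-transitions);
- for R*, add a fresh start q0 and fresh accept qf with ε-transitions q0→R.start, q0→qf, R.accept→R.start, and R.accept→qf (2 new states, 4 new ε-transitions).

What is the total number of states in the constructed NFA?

24

Building bottom-up:
Each of the 9 symbol leaves contributes a 2-state fragment.
  bcc : 6 states
  (bcc)* : 8 states
  ba : 4 states
  (ba)* : 6 states
  (bcc)*(ba)*c : 16 states
  (bcc)*(ba)*c | b | a | c : 24 states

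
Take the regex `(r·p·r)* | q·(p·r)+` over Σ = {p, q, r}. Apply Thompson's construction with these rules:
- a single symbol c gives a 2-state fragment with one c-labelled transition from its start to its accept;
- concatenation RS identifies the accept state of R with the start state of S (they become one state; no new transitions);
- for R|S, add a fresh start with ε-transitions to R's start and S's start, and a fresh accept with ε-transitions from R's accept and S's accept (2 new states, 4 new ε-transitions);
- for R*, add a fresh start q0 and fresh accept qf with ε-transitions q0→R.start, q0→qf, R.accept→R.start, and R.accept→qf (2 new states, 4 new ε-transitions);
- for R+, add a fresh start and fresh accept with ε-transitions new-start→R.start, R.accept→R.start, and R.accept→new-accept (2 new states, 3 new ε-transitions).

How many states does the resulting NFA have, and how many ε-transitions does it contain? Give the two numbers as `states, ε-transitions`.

14, 11

By structural recursion:
Each of the 6 symbol leaves contributes 2 states and 0 ε-transitions.
  r·p·r → 4 states, 0 ε-transitions
  (r·p·r)* → 6 states, 4 ε-transitions
  p·r → 3 states, 0 ε-transitions
  (p·r)+ → 5 states, 3 ε-transitions
  q·(p·r)+ → 6 states, 3 ε-transitions
  (r·p·r)* | q·(p·r)+ → 14 states, 11 ε-transitions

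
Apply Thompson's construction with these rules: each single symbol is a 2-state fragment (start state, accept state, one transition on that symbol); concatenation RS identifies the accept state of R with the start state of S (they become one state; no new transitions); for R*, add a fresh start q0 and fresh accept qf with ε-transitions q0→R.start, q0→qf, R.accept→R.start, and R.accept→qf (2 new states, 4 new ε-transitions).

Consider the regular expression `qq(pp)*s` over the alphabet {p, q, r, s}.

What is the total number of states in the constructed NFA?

Building bottom-up:
Each of the 5 symbol leaves contributes a 2-state fragment.
  pp = 3 states
  (pp)* = 5 states
  qq(pp)*s = 8 states

8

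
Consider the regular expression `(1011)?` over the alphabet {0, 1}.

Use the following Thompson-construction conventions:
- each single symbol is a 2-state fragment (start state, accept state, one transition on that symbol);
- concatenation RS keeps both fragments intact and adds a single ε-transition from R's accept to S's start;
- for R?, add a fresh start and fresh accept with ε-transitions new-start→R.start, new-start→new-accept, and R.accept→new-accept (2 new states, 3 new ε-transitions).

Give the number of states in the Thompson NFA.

10

By structural recursion:
Each of the 4 symbol leaves contributes a 2-state fragment.
  1011 : 8 states
  (1011)? : 10 states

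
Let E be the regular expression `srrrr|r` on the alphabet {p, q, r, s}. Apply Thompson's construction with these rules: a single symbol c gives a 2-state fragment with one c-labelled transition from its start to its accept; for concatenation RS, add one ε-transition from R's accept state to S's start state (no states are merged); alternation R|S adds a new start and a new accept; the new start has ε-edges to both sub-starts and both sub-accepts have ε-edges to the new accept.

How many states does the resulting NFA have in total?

Building bottom-up:
Each of the 6 symbol leaves contributes a 2-state fragment.
  srrrr = 10 states
  srrrr|r = 14 states

14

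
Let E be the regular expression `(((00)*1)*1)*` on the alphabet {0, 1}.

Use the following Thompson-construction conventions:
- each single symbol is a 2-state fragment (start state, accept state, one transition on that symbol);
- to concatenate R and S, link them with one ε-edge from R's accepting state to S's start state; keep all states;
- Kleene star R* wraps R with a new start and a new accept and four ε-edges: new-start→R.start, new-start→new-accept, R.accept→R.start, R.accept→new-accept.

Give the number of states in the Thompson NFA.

14

By structural recursion:
Each of the 4 symbol leaves contributes a 2-state fragment.
  00 : 4 states
  (00)* : 6 states
  (00)*1 : 8 states
  ((00)*1)* : 10 states
  ((00)*1)*1 : 12 states
  (((00)*1)*1)* : 14 states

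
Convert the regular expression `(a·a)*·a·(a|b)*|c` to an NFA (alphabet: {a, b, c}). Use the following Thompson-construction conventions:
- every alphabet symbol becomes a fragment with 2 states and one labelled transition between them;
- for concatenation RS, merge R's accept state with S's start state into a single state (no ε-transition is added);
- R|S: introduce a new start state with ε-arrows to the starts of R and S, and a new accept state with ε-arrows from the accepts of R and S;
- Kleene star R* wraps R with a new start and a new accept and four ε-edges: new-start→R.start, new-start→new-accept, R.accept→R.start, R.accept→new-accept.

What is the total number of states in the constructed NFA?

By structural recursion:
Each of the 6 symbol leaves contributes a 2-state fragment.
  a·a → 3 states
  (a·a)* → 5 states
  a|b → 6 states
  (a|b)* → 8 states
  (a·a)*·a·(a|b)* → 13 states
  (a·a)*·a·(a|b)*|c → 17 states

17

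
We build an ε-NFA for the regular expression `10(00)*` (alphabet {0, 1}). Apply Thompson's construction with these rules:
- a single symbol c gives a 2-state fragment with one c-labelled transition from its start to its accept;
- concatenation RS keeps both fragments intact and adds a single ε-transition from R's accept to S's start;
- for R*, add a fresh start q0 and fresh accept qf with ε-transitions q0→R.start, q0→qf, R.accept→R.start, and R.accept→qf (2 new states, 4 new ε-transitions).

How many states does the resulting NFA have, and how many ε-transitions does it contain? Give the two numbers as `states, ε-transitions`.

10, 7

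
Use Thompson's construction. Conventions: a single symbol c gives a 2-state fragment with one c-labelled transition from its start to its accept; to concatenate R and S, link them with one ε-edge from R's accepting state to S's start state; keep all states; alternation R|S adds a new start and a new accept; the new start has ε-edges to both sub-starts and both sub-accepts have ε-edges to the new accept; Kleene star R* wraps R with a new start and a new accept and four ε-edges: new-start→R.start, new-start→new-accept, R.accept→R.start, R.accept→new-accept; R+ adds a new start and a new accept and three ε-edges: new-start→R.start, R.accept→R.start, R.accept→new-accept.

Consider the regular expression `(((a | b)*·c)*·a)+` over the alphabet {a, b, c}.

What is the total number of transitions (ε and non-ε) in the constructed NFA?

21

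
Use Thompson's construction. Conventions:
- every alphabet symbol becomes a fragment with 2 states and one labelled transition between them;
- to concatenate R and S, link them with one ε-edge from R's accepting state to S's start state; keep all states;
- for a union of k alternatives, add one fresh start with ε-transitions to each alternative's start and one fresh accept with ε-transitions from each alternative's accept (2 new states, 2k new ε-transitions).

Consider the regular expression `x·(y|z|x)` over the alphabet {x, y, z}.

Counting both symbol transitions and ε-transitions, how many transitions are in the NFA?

11

Recursing over subexpressions:
Each of the 4 symbol leaves contributes 1 transition (1 symbol, 0 ε).
  y|z|x = 9 transitions (3 symbol, 6 ε)
  x·(y|z|x) = 11 transitions (4 symbol, 7 ε)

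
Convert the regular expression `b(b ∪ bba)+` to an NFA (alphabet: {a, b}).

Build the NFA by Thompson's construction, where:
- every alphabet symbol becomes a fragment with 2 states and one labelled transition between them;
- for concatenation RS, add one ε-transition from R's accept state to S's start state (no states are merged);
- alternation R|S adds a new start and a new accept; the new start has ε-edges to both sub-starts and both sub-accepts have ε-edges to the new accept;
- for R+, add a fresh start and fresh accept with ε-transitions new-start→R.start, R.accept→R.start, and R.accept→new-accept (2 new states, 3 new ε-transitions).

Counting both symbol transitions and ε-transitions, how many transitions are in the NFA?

15

By structural recursion:
Each of the 5 symbol leaves contributes 1 transition (1 symbol, 0 ε).
  bba : 5 transitions (3 symbol, 2 ε)
  b ∪ bba : 10 transitions (4 symbol, 6 ε)
  (b ∪ bba)+ : 13 transitions (4 symbol, 9 ε)
  b(b ∪ bba)+ : 15 transitions (5 symbol, 10 ε)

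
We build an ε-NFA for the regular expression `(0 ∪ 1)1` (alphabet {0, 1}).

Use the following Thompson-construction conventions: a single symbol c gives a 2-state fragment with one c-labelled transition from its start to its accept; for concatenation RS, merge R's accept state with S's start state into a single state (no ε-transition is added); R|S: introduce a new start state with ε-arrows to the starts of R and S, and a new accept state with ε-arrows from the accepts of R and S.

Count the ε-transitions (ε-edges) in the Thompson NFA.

4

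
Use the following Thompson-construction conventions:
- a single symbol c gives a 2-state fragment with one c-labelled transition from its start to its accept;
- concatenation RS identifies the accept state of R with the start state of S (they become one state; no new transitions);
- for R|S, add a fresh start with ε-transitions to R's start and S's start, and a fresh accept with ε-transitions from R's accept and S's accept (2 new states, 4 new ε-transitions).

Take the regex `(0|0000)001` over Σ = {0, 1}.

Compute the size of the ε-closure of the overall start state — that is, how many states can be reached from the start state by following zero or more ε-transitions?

3

Compute the ε-closure size of each fragment's start state recursively; a symbol fragment's start has no outgoing ε-edge, so its closure is just itself (size 1).
  0000 → C equals the left operand's closure size = 1 (its accept is not ε-reachable, so the closure stops there)
  0|0000 → new start ε-reaches every alternative's start; none of them accept ε, so the new accept is not reached: C = 1 + 1 + 1 = 3
  (0|0000)001 → same as the first factor's closure: C = 3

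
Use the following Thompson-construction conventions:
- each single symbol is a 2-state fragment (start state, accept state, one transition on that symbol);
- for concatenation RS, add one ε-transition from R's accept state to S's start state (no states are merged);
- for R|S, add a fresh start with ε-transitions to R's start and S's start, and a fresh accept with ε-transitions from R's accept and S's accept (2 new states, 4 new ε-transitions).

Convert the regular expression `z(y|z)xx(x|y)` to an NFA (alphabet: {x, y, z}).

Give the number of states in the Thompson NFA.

By structural recursion:
Each of the 7 symbol leaves contributes a 2-state fragment.
  y|z = 6 states
  x|y = 6 states
  z(y|z)xx(x|y) = 18 states

18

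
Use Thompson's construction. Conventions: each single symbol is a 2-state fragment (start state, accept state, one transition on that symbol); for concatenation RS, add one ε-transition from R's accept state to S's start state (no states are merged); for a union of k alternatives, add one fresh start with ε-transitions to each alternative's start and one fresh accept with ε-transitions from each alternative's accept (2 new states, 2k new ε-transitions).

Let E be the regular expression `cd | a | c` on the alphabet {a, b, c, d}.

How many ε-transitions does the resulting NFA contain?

7

Per subexpression:
Each of the 4 symbol leaves contributes 0 ε-transitions.
  cd — 1 ε-transition
  cd | a | c — 7 ε-transitions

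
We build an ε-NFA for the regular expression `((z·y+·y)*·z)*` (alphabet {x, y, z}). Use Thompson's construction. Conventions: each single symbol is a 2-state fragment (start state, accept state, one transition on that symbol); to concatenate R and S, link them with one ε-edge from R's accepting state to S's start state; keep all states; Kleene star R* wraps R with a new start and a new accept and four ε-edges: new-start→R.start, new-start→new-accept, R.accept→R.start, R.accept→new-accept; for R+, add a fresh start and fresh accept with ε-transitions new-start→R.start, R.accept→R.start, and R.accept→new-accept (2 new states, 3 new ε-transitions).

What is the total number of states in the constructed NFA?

14

Per subexpression:
Each of the 4 symbol leaves contributes a 2-state fragment.
  y+ : 4 states
  z·y+·y : 8 states
  (z·y+·y)* : 10 states
  (z·y+·y)*·z : 12 states
  ((z·y+·y)*·z)* : 14 states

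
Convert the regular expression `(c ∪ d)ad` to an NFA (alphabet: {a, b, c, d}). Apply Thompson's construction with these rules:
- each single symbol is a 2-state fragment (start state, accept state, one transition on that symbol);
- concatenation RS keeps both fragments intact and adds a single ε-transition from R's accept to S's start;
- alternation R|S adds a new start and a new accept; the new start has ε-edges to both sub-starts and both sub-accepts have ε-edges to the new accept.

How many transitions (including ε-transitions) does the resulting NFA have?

10

Bottom-up over the parse tree:
Each of the 4 symbol leaves contributes 1 transition (1 symbol, 0 ε).
  c ∪ d — 6 transitions (2 symbol, 4 ε)
  (c ∪ d)ad — 10 transitions (4 symbol, 6 ε)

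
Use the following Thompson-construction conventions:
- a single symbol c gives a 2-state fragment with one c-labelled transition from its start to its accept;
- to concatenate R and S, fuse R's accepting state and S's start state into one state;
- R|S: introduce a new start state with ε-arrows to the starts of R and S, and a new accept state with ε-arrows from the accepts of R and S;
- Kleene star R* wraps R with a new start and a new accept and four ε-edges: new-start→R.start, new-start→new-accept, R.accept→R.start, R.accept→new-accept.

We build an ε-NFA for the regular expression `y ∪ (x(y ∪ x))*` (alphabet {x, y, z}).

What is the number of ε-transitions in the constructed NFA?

12

Per subexpression:
Each of the 4 symbol leaves contributes 0 ε-transitions.
  y ∪ x = 4 ε-transitions
  x(y ∪ x) = 4 ε-transitions
  (x(y ∪ x))* = 8 ε-transitions
  y ∪ (x(y ∪ x))* = 12 ε-transitions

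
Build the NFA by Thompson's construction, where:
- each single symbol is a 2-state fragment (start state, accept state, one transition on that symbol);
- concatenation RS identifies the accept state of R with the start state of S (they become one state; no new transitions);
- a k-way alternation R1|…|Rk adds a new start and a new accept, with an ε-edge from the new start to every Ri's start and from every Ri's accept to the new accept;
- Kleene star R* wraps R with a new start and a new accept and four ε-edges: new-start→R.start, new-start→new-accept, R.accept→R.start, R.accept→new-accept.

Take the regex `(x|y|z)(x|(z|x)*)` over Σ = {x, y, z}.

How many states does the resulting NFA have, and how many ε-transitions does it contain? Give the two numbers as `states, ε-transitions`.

Building bottom-up:
Each of the 6 symbol leaves contributes 2 states and 0 ε-transitions.
  x|y|z → 8 states, 6 ε-transitions
  z|x → 6 states, 4 ε-transitions
  (z|x)* → 8 states, 8 ε-transitions
  x|(z|x)* → 12 states, 12 ε-transitions
  (x|y|z)(x|(z|x)*) → 19 states, 18 ε-transitions

19, 18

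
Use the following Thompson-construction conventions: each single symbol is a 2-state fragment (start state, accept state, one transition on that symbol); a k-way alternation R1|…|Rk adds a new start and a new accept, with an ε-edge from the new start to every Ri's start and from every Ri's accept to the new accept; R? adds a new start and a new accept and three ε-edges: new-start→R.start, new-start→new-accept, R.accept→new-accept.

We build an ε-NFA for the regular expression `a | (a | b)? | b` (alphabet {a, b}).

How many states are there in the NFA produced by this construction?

Per subexpression:
Each of the 4 symbol leaves contributes a 2-state fragment.
  a | b → 6 states
  (a | b)? → 8 states
  a | (a | b)? | b → 14 states

14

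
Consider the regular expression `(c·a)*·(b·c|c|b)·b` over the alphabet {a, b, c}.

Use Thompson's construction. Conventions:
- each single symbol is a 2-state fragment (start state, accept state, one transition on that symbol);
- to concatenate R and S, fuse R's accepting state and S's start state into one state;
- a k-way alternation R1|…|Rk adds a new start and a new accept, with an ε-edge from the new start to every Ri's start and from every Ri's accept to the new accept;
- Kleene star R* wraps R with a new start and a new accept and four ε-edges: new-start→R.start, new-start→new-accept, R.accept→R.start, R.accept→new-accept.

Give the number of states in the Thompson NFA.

Per subexpression:
Each of the 7 symbol leaves contributes a 2-state fragment.
  c·a — 3 states
  (c·a)* — 5 states
  b·c — 3 states
  b·c|c|b — 9 states
  (c·a)*·(b·c|c|b)·b — 14 states

14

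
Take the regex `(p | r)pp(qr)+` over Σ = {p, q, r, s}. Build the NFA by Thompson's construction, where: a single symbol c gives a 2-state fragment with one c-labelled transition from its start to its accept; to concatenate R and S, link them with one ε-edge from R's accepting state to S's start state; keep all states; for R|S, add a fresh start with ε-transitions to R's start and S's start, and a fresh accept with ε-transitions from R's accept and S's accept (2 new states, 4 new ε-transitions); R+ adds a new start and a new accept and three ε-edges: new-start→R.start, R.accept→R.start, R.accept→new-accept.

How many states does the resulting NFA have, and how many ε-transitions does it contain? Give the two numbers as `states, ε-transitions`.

Bottom-up over the parse tree:
Each of the 6 symbol leaves contributes 2 states and 0 ε-transitions.
  p | r = 6 states, 4 ε-transitions
  qr = 4 states, 1 ε-transition
  (qr)+ = 6 states, 4 ε-transitions
  (p | r)pp(qr)+ = 16 states, 11 ε-transitions

16, 11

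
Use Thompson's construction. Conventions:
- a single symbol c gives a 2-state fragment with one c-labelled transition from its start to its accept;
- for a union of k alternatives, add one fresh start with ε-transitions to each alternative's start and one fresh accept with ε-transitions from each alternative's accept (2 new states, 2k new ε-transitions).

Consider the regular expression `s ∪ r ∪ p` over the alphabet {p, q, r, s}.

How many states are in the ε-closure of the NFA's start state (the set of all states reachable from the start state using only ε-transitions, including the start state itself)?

4

Work bottom-up. For each fragment F, track |ε-closure(F.start)| and whether F's accept lies in that closure (i.e. whether F accepts ε). A single-symbol fragment has closure size 1 and does not accept ε.
  s ∪ r ∪ p → |closure| = 1 + 1 + 1 + 1 = 4 (the new accept is not ε-reachable since no branch accepts ε)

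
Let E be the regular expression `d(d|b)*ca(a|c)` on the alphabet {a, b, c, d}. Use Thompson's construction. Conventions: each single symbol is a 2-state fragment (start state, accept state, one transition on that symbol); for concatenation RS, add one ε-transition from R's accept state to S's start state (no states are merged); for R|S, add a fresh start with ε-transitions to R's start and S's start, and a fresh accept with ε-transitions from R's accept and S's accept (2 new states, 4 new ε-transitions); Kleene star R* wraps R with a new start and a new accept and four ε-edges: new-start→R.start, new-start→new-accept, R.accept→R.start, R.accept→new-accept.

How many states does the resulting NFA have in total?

20

Recursing over subexpressions:
Each of the 7 symbol leaves contributes a 2-state fragment.
  d|b → 6 states
  (d|b)* → 8 states
  a|c → 6 states
  d(d|b)*ca(a|c) → 20 states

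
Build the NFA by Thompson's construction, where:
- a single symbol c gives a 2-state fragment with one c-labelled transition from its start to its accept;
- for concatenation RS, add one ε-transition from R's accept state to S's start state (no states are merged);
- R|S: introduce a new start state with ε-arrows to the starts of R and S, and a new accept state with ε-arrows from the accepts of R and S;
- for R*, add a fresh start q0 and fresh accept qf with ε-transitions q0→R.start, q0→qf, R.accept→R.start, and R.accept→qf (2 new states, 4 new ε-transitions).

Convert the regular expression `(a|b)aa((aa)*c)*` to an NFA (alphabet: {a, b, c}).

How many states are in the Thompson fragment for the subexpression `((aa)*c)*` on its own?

10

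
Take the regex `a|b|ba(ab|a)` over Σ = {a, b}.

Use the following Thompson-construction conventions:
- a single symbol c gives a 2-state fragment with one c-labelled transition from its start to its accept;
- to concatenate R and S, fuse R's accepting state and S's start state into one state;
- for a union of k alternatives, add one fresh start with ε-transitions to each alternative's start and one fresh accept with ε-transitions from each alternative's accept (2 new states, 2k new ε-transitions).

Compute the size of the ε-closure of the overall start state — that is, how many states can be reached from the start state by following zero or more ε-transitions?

4

Work bottom-up. For each fragment F, track |ε-closure(F.start)| and whether F's accept lies in that closure (i.e. whether F accepts ε). A single-symbol fragment has closure size 1 and does not accept ε.
  ab : |ε-closure| equals the left operand's closure size = 1 (its accept is not ε-reachable, so the closure stops there)
  ab|a : new start ε-reaches every alternative's start; none of them accept ε, so the new accept is not reached: |ε-closure| = 1 + 1 + 1 = 3
  ba(ab|a) : same as the first factor's closure: |ε-closure| = 1
  a|b|ba(ab|a) : |ε-closure| = 1 + 1 + 1 + 1 = 4 (the new accept is not ε-reachable since no branch accepts ε)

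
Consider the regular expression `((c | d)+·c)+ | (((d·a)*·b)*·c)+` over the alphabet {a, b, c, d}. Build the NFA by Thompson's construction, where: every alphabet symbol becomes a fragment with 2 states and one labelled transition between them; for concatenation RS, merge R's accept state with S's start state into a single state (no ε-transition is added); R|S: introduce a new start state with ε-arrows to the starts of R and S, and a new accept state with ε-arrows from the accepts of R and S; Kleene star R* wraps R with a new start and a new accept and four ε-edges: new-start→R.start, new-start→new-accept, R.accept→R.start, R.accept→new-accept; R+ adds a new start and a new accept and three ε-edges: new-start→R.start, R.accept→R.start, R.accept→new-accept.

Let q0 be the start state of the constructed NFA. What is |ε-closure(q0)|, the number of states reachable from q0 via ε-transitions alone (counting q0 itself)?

Let C(F) = |ε-closure(F.start)| within fragment F, and note whether F accepts ε. Symbol fragments have C = 1 and do not accept ε. Then:
  c | d — new start ε-reaches every alternative's start; none of them accept ε, so the new accept is not reached: |closure| = 1 + 1 + 1 = 3
  (c | d)+ — new start ε-reaches only the body's start; the new accept needs a symbol first: |closure| = 1 + 3 = 4
  (c | d)+·c — same as the first factor's closure: |closure| = 4
  ((c | d)+·c)+ — new start ε-reaches only the body's start; the new accept needs a symbol first: |closure| = 1 + 4 = 5
  d·a — |closure| equals the left operand's closure size = 1 (its accept is not ε-reachable, so the closure stops there)
  (d·a)* — |closure| = 1 (new start) + 1 (body) + 1 (new accept) = 3
  (d·a)*·b — the left operand accepts ε, so the closure extends into the next operand (the shared merged state is already counted); |closure| = 3 + (1−1) = 3
  ((d·a)*·b)* — new start has ε-edges to the inner start and to the new accept, so |closure| = 2 + 3 = 5
  ((d·a)*·b)*·c — the left operand accepts ε, so the closure extends into the next operand (the shared merged state is already counted); |closure| = 5 + (1−1) = 5
  (((d·a)*·b)*·c)+ — |closure| = 1 + 5 = 6 (the body doesn't accept ε, so the new accept is not reached)
  ((c | d)+·c)+ | (((d·a)*·b)*·c)+ — |closure| = 1 + 5 + 6 = 12 (the new accept is not ε-reachable since no branch accepts ε)

12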